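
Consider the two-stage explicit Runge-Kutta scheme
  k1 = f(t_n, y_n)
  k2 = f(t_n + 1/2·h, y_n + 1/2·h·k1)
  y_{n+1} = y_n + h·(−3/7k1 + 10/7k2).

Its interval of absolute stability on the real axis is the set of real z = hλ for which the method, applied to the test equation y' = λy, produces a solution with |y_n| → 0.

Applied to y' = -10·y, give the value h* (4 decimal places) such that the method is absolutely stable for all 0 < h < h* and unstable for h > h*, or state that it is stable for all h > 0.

(-1.4000,0); λ=-10 ⇒ h* = (7/5)/10 = 0.1400.

With y'=λy (z=hλ):
  k1=λy_n ⇒ h·k1=z·y_n;  k2=λ(1+1/2z)y_n ⇒ h·k2=z(1+1/2z)y_n
  y_{n+1}/y_n = 1 − 3/7z + 10/7z(1+1/2z) = 1 + z + 5/7z²
  so R(z) = 1 + z + 5/7z².

Boundary: |R(x)|=1, x<0.
x=-1.08: |R|=0.7531
R=1: x+5/7x²=0 ⇒ x=−7/5=-1.4000; min R=1−1/(4·5/7)=0.6500>−1
Confirm numerically:
  x=-1.287: |R|=0.89612 <1
  x=-0.953: |R|=0.69572 <1
  x=-0.860: |R|=0.66829 <1
  x=-1.954: |R|=1.77323 >1
  x=-1.558: |R|=1.17583 >1
Stable set (-1.4000, 0).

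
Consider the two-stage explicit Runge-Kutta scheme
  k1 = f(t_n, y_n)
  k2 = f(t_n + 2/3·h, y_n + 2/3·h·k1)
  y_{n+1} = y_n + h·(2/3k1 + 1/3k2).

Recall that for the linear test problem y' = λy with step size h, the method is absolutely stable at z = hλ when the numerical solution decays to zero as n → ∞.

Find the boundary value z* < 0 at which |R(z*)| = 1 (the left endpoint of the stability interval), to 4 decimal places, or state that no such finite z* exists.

Set f=λy, z=hλ:
  k1=λy_n ⇒ h·k1=z·y_n;  k2=λ(1+2/3z)y_n ⇒ h·k2=z(1+2/3z)y_n
  y_{n+1}/y_n = 1 + 2/3z + 1/3z(1+2/3z) = 1 + z + 2/9z²
  ⇒ R(z) = 1 + z + 2/9z².

Boundary: |R(x)|=1, x<0.
x=-1.58: |R|=0.0252
R=1: x+2/9x²=0 ⇒ x=−9/2=-4.5000; min R=1−1/(4·2/9)=-0.1250>−1
Confirm numerically:
  x=-3.514: |R|=0.23004 <1
  x=-2.607: |R|=0.09668 <1
  x=-2.004: |R|=0.11155 <1
  x=-4.772: |R|=1.28844 >1
  x=-4.707: |R|=1.21652 >1
So |R|<1 on (-4.5000, 0).

z* = -4.5000.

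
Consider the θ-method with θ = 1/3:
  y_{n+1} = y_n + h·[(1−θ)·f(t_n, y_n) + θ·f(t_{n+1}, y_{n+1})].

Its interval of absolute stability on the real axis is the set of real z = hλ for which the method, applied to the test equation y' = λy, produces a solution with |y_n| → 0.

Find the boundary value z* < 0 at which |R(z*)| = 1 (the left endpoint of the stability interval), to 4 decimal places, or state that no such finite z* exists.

z* = -6.0000.

With y'=λy (z=hλ):
  y_{n+1} = y_n + z·[2/3·y_n + 1/3·y_{n+1}] ⇒ (1 − 1/3z)y_{n+1} = (1 + 2/3z)y_n
  ⇒ R(z) = (1 + 2/3z)/(1 − 1/3z).

Solve |R(x)|<1 on ℝ⁻.
x=-1.55: |R|=0.0220
R=−1: 1+2/3x = −1+1/3x ⇒ -1/3x=2 ⇒ x=2/(-1/3)=-6.0000
Confirm numerically:
  x=-5.779: |R|=0.97483 <1
  x=-4.154: |R|=0.74196 <1
  x=-2.653: |R|=0.40792 <1
  x=-6.524: |R|=1.05502 >1
  x=-6.441: |R|=1.04671 >1
  x=-6.039: |R|=1.00431 >1
So |R|<1 on (-6.0000, 0).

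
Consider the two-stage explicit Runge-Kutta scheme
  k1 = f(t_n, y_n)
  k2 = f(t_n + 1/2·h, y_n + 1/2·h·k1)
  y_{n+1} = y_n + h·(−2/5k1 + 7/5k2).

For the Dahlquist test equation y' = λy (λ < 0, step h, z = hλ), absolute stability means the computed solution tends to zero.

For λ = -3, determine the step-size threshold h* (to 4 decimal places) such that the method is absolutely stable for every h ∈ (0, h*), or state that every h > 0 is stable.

On y'=λy, z=hλ:
  k1=λy_n ⇒ h·k1=z·y_n;  k2=λ(1+1/2z)y_n ⇒ h·k2=z(1+1/2z)y_n
  y_{n+1}/y_n = 1 − 2/5z + 7/5z(1+1/2z) = 1 + z + 7/10z²
  Hence R(z) = 1 + z + 7/10z².

Need |R(x)|<1, x<0.
x=-1.58: |R|=1.1675
R=1: x+7/10x²=0 ⇒ x=−10/7=-1.4286; min R=1−1/(4·7/10)=0.6429>−1
Confirm numerically:
  x=-1.362: |R|=0.93653 <1
  x=-1.174: |R|=0.79079 <1
  x=-1.045: |R|=0.71942 <1
  x=-1.912: |R|=1.64702 >1
  x=-1.789: |R|=1.45136 >1
  x=-1.716: |R|=1.34526 >1
Stable set (-1.4286, 0).

(-1.4286,0); λ=-3 ⇒ h* = (10/7)/3 = 0.4762.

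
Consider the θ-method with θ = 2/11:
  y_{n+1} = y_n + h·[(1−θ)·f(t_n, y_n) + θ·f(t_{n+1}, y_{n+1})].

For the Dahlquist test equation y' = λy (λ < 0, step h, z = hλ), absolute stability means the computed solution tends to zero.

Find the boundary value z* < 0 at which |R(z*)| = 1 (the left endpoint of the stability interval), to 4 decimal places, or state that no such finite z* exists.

left endpoint -3.1429.

Set f=λy, z=hλ:
  y_{n+1} = y_n + z·[9/11·y_n + 2/11·y_{n+1}] ⇒ (1 − 2/11z)y_{n+1} = (1 + 9/11z)y_n
  ⇒ R(z) = (1 + 9/11z)/(1 − 2/11z).

Need |R(x)|<1, x<0.
x=-0.77: |R|=0.3246
R=−1: 1+9/11x = −1+2/11x ⇒ -7/11x=2 ⇒ x=2/(-7/11)=-3.1429
Confirm numerically:
  x=-2.745: |R|=0.83111 <1
  x=-2.545: |R|=0.73990 <1
  x=-2.480: |R|=0.70927 <1
  x=-1.396: |R|=0.11340 <1
  x=-3.528: |R|=1.14931 >1
  x=-3.303: |R|=1.06367 >1
Stable set (-3.1429, 0).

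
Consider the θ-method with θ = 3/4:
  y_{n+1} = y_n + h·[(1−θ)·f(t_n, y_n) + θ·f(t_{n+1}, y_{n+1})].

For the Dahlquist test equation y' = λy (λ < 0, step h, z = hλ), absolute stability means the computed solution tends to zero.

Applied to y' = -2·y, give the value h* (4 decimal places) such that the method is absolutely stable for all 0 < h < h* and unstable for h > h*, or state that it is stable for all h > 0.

On y'=λy, z=hλ:
  y_{n+1} = y_n + z·[1/4·y_n + 3/4·y_{n+1}] ⇒ (1 − 3/4z)y_{n+1} = (1 + 1/4z)y_n
  so R(z) = (1 + 1/4z)/(1 − 3/4z).

Find x<0 with |R(x)|<1.
x=-0.33: |R|=0.7355
x=-2: |R|=0.2000
x=-10: |R|=0.1765
x=-100: |R|=0.3158
θ=3/4≥1/2 ⇒ |1+1/4x|<|1−3/4x| ∀x<0 ⇒ unbounded interval.

(−∞, 0) — no finite endpoint. Any h>0 works for λ=-2.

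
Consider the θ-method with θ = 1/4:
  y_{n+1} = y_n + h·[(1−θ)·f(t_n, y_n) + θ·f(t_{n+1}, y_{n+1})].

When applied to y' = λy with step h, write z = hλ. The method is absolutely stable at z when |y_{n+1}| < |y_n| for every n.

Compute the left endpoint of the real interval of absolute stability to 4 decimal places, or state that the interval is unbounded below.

On y'=λy, z=hλ:
  y_{n+1} = y_n + z·[3/4·y_n + 1/4·y_{n+1}] ⇒ (1 − 1/4z)y_{n+1} = (1 + 3/4z)y_n
  ⇒ R(z) = (1 + 3/4z)/(1 − 1/4z).

Boundary: |R(x)|=1, x<0.
x=-0.53: |R|=0.5320
R=−1: 1+3/4x = −1+1/4x ⇒ -1/2x=2 ⇒ x=2/(-1/2)=-4.0000
Confirm numerically:
  x=-3.720: |R|=0.92746 <1
  x=-3.226: |R|=0.78577 <1
  x=-2.967: |R|=0.70346 <1
  x=-2.885: |R|=0.67611 <1
  x=-4.570: |R|=1.13302 >1
  x=-4.382: |R|=1.09115 >1
  x=-4.177: |R|=1.04329 >1
Interval (-4.0000, 0).

z* = -4.0000.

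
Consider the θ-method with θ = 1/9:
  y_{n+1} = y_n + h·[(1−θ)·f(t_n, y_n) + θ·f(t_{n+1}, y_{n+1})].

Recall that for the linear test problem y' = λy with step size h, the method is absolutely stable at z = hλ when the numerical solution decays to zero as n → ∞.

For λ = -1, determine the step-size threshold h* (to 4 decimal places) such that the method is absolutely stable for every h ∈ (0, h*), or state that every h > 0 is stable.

(-2.5714,0); λ=-1 ⇒ h* = (18/7)/1 = 2.5714.

Set f=λy, z=hλ:
  y_{n+1} = y_n + z·[8/9·y_n + 1/9·y_{n+1}] ⇒ (1 − 1/9z)y_{n+1} = (1 + 8/9z)y_n
  so R(z) = (1 + 8/9z)/(1 − 1/9z).

Need |R(x)|<1, x<0.
x=-0.37: |R|=0.6446
R=−1: 1+8/9x = −1+1/9x ⇒ -7/9x=2 ⇒ x=2/(-7/9)=-2.5714
Confirm numerically:
  x=-2.041: |R|=0.66371 <1
  x=-1.943: |R|=0.59801 <1
  x=-1.940: |R|=0.59598 <1
  x=-1.286: |R|=0.12522 <1
  x=-3.127: |R|=1.32069 >1
  x=-2.835: |R|=1.15589 >1
So |R|<1 on (-2.5714, 0).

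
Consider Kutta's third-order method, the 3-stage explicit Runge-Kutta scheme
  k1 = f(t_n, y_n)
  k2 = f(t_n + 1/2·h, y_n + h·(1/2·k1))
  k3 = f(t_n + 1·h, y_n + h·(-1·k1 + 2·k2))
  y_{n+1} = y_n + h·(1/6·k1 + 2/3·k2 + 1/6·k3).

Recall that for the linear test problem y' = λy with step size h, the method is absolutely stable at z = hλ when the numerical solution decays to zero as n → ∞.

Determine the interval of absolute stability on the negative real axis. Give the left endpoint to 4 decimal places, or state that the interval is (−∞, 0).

Set f=λy, z=hλ:
  order 3, 3-stage ⇒ R(z)=1+z+z^2/2+z^3/6
  (e.g. R(-1.25)=0.20573, |R|=0.20573)

Find x<0 with |R(x)|<1.
x=-1.25: |R|=0.2057
|R(-2.76)|=1.4553 |R(-1.55)|=0.0306 |R(-1.24)|=0.2110
Bisect:
  x_lo=-3.2782 |R|=2.7764  x_hi=-0.3724 |R|=0.6883
  mid=-1.82529 |R|=0.17300 →hi
  mid=-2.55173 |R|=1.06525 →lo
  mid=-2.18851 |R|=0.54073 →hi
  mid=-2.37012 |R|=0.78040 →hi
  mid=-2.46092 |R|=0.91680 →hi
  mid=-2.50633 |R|=0.98948 →hi
  mid=-2.52903 |R|=1.02697 →lo
  mid=-2.51768 |R|=1.00813 →lo
  ...
  [-2.51289,-2.51271] ⇒ x*=-2.5127
So |R|<1 on (-2.5127, 0).

(-2.5127, 0).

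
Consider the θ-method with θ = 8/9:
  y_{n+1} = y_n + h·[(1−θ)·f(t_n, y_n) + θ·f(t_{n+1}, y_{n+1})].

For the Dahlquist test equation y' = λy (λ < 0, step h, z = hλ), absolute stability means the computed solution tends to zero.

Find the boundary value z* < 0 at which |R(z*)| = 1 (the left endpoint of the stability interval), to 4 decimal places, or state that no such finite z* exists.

interval (−∞, 0).

With y'=λy (z=hλ):
  y_{n+1} = y_n + z·[1/9·y_n + 8/9·y_{n+1}] ⇒ (1 − 8/9z)y_{n+1} = (1 + 1/9z)y_n
  so R(z) = (1 + 1/9z)/(1 − 8/9z).

Boundary: |R(x)|=1, x<0.
x=-1.76: |R|=0.3137
x=-2: |R|=0.2800
x=-10: |R|=0.0112
x=-100: |R|=0.1125
θ=8/9≥1/2 ⇒ |1+1/9x|<|1−8/9x| ∀x<0 ⇒ unbounded interval.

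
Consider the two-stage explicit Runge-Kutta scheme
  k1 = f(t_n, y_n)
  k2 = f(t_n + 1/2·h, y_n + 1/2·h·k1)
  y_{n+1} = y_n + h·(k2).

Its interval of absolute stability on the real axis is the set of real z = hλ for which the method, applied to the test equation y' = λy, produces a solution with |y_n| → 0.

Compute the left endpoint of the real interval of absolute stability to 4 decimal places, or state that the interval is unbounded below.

Test eqn y'=λy, z=hλ:
  k1=λy_n ⇒ h·k1=z·y_n;  k2=λ(1+1/2z)y_n ⇒ h·k2=z(1+1/2z)y_n
  y_{n+1}/y_n = 1 + z(1+1/2z) = 1 + z + 1/2z²
  ⇒ R(z) = 1 + z + 1/2z².

Need |R(x)|<1, x<0.
x=-0.87: |R|=0.5085
R=1: x+1/2x²=0 ⇒ x=−2=-2.0000; min R=1−1/(4·1/2)=0.5000>−1
Confirm numerically:
  x=-1.892: |R|=0.89783 <1
  x=-1.876: |R|=0.88369 <1
  x=-1.191: |R|=0.51824 <1
  x=-0.962: |R|=0.50072 <1
  x=-2.404: |R|=1.48561 >1
  x=-2.030: |R|=1.03045 >1
Stable set (-2.0000, 0).

left endpoint -2.0000.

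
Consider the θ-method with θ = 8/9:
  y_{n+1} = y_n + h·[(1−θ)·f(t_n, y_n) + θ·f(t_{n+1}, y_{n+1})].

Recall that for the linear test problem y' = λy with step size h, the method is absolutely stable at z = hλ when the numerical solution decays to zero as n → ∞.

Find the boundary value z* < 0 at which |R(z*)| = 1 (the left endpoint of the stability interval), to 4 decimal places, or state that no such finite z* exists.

(−∞, 0) — no finite endpoint.

Test eqn y'=λy, z=hλ:
  y_{n+1} = y_n + z·[1/9·y_n + 8/9·y_{n+1}] ⇒ (1 − 8/9z)y_{n+1} = (1 + 1/9z)y_n
  R(z) = (1 + 1/9z)/(1 − 8/9z).

Need |R(x)|<1, x<0.
x=-0.89: |R|=0.5031
x=-2: |R|=0.2800
x=-10: |R|=0.0112
x=-100: |R|=0.1125
θ=8/9≥1/2 ⇒ |1+1/9x|<|1−8/9x| ∀x<0 ⇒ interval (−∞,0).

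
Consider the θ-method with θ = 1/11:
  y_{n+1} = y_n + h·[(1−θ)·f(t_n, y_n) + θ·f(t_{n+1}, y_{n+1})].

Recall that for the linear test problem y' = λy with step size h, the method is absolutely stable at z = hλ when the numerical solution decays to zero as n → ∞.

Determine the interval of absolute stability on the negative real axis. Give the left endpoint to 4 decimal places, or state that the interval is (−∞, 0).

(-2.4444, 0).

With y'=λy (z=hλ):
  y_{n+1} = y_n + z·[10/11·y_n + 1/11·y_{n+1}] ⇒ (1 − 1/11z)y_{n+1} = (1 + 10/11z)y_n
  R(z) = (1 + 10/11z)/(1 − 1/11z).

Solve |R(x)|<1 on ℝ⁻.
x=-1.6: |R|=0.3968
R=−1: 1+10/11x = −1+1/11x ⇒ -9/11x=2 ⇒ x=2/(-9/11)=-2.4444
Confirm numerically:
  x=-2.209: |R|=0.83958 <1
  x=-1.491: |R|=0.31303 <1
  x=-1.281: |R|=0.14738 <1
  x=-1.003: |R|=0.08081 <1
  x=-3.001: |R|=1.35776 >1
  x=-2.636: |R|=1.12643 >1
  x=-2.559: |R|=1.07604 >1
Interval (-2.4444, 0).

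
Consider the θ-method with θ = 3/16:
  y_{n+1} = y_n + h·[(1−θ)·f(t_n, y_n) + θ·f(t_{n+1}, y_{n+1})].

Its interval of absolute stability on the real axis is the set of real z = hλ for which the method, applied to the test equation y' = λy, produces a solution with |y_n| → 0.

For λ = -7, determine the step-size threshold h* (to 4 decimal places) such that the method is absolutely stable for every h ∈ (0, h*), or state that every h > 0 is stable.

(-3.2000,0); λ=-7 ⇒ h* = (16/5)/7 = 0.4571.

Set f=λy, z=hλ:
  y_{n+1} = y_n + z·[13/16·y_n + 3/16·y_{n+1}] ⇒ (1 − 3/16z)y_{n+1} = (1 + 13/16z)y_n
  Hence R(z) = (1 + 13/16z)/(1 − 3/16z).

Boundary: |R(x)|=1, x<0.
x=-0.58: |R|=0.4769
R=−1: 1+13/16x = −1+3/16x ⇒ -5/8x=2 ⇒ x=2/(-5/8)=-3.2000
Confirm numerically:
  x=-3.016: |R|=0.92654 <1
  x=-2.988: |R|=0.91508 <1
  x=-1.821: |R|=0.35750 <1
  x=-3.785: |R|=1.21385 >1
  x=-3.514: |R|=1.11830 >1
  x=-3.297: |R|=1.03746 >1
Stable set (-3.2000, 0).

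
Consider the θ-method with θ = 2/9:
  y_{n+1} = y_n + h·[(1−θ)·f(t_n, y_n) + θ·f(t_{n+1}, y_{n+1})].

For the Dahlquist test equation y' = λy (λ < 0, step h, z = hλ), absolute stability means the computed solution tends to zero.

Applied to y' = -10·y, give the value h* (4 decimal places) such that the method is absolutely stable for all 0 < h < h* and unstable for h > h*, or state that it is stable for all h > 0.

(-3.6000,0); λ=-10 ⇒ h* = (18/5)/10 = 0.3600.

Test eqn y'=λy, z=hλ:
  y_{n+1} = y_n + z·[7/9·y_n + 2/9·y_{n+1}] ⇒ (1 − 2/9z)y_{n+1} = (1 + 7/9z)y_n
  ⇒ R(z) = (1 + 7/9z)/(1 − 2/9z).

Solve |R(x)|<1 on ℝ⁻.
x=-1.09: |R|=0.1225
R=−1: 1+7/9x = −1+2/9x ⇒ -5/9x=2 ⇒ x=2/(-5/9)=-3.6000
Confirm numerically:
  x=-2.577: |R|=0.63862 <1
  x=-2.529: |R|=0.61908 <1
  x=-2.342: |R|=0.54034 <1
  x=-3.954: |R|=1.10468 >1
  x=-3.865: |R|=1.07920 >1
Interval (-3.6000, 0).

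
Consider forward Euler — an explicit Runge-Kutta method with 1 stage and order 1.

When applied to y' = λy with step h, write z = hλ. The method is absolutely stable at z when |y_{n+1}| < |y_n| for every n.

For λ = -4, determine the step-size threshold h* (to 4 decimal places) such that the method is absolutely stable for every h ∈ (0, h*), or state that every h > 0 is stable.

On y'=λy, z=hλ:
  order 1, 1-stage ⇒ R(z)=1+z
  (e.g. R(-1.41)=-0.41000, |R|=0.41000)

Need |R(x)|<1, x<0.
x=-1.41: |R|=0.4100
|R(-1.84)|=0.8400 |R(-1.83)|=0.8300 |R(-1.78)|=0.7800
Bisect:
  x_lo=-2.3416 |R|=1.3416  x_hi=-0.3998 |R|=0.6002
  mid=-1.37071 |R|=0.37071 →hi
  mid=-1.85617 |R|=0.85617 →hi
  mid=-2.09890 |R|=1.09890 →lo
  mid=-1.97753 |R|=0.97753 →hi
  mid=-2.03822 |R|=1.03822 →lo
  mid=-2.00788 |R|=1.00788 →lo
  mid=-1.99271 |R|=0.99271 →hi
  mid=-2.00029 |R|=1.00029 →lo
  mid=-1.99650 |R|=0.99650 →hi
  ...
  [-2.00005,-1.99993] ⇒ x*=-2.0000
Interval (-2.0000, 0).

(-2.0000,0); λ=-4 ⇒ h* = 0.5000.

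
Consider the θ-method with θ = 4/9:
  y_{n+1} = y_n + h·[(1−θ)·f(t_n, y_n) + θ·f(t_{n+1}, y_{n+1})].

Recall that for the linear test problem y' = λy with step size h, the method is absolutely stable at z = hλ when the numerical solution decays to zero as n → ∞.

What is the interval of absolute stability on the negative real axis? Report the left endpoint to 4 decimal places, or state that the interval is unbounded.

(-18.0000, 0).

Test eqn y'=λy, z=hλ:
  y_{n+1} = y_n + z·[5/9·y_n + 4/9·y_{n+1}] ⇒ (1 − 4/9z)y_{n+1} = (1 + 5/9z)y_n
  ⇒ R(z) = (1 + 5/9z)/(1 − 4/9z).

Find x<0 with |R(x)|<1.
x=-1.01: |R|=0.3029
R=−1: 1+5/9x = −1+4/9x ⇒ -1/9x=2 ⇒ x=2/(-1/9)=-18.0000
Confirm numerically:
  x=-14.615: |R|=0.94982 <1
  x=-9.595: |R|=0.82260 <1
  x=-9.550: |R|=0.82097 <1
  x=-18.516: |R|=1.00621 >1
  x=-18.369: |R|=1.00447 >1
  x=-18.034: |R|=1.00042 >1
Interval (-18.0000, 0).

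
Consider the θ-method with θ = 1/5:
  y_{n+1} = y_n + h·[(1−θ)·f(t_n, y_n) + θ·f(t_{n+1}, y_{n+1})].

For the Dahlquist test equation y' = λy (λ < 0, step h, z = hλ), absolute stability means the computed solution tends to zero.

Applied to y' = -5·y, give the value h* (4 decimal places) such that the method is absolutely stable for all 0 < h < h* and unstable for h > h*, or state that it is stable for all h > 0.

Test eqn y'=λy, z=hλ:
  y_{n+1} = y_n + z·[4/5·y_n + 1/5·y_{n+1}] ⇒ (1 − 1/5z)y_{n+1} = (1 + 4/5z)y_n
  R(z) = (1 + 4/5z)/(1 − 1/5z).

Boundary: |R(x)|=1, x<0.
x=-1.06: |R|=0.1254
R=−1: 1+4/5x = −1+1/5x ⇒ -3/5x=2 ⇒ x=2/(-3/5)=-3.3333
Confirm numerically:
  x=-3.234: |R|=0.96381 <1
  x=-2.913: |R|=0.84064 <1
  x=-1.582: |R|=0.20176 <1
  x=-3.851: |R|=1.17546 >1
  x=-3.417: |R|=1.02982 >1
  x=-3.400: |R|=1.02381 >1
So |R|<1 on (-3.3333, 0).

(-3.3333,0); λ=-5 ⇒ h* = (10/3)/5 = 0.6667.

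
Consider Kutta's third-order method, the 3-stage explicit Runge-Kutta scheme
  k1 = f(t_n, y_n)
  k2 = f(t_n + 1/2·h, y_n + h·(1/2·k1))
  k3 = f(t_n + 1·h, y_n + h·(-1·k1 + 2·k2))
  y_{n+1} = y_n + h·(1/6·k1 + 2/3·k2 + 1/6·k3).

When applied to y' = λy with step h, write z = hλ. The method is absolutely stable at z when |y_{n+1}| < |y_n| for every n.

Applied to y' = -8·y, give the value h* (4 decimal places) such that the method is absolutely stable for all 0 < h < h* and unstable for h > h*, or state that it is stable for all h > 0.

Test eqn y'=λy, z=hλ:
  order 3, 3-stage ⇒ R(z)=1+z+z^2/2+z^3/6
  (e.g. R(-0.39)=0.67616, |R|=0.67616)

Find x<0 with |R(x)|<1.
x=-0.39: |R|=0.6762
|R(-2.31)|=0.6963 |R(-1.12)|=0.2730 |R(-0.86)|=0.4038
Bisect:
  x_lo=-2.8750 |R|=1.7029  x_hi=-0.1255 |R|=0.8820
  mid=-1.50028 |R|=0.06232 →hi
  mid=-2.18765 |R|=0.53969 →hi
  mid=-2.53134 |R|=1.03083 →lo
  mid=-2.35950 |R|=0.76519 →hi
  mid=-2.44542 |R|=0.89268 →hi
  mid=-2.48838 |R|=0.96038 →hi
  mid=-2.50986 |R|=0.99526 →hi
  mid=-2.52060 |R|=1.01296 →lo
  mid=-2.51523 |R|=1.00409 →lo
  mid=-2.51254 |R|=0.99967 →hi
  ...
  [-2.51288,-2.51271] ⇒ x*=-2.5127
So |R|<1 on (-2.5127, 0).

(-2.5127,0); λ=-8 ⇒ h* = 0.3141.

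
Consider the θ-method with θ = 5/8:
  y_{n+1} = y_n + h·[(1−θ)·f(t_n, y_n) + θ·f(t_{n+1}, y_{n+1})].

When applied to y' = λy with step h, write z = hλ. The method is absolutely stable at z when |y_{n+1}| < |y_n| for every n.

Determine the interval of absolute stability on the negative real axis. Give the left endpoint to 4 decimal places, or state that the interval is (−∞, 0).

With y'=λy (z=hλ):
  y_{n+1} = y_n + z·[3/8·y_n + 5/8·y_{n+1}] ⇒ (1 − 5/8z)y_{n+1} = (1 + 3/8z)y_n
  so R(z) = (1 + 3/8z)/(1 − 5/8z).

Solve |R(x)|<1 on ℝ⁻.
x=-1.3: |R|=0.2828
x=-2: |R|=0.1111
x=-10: |R|=0.3793
x=-100: |R|=0.5748
θ=5/8≥1/2 ⇒ |1+3/8x|<|1−5/8x| ∀x<0 ⇒ stable on all of ℝ⁻.

unbounded; (−∞, 0).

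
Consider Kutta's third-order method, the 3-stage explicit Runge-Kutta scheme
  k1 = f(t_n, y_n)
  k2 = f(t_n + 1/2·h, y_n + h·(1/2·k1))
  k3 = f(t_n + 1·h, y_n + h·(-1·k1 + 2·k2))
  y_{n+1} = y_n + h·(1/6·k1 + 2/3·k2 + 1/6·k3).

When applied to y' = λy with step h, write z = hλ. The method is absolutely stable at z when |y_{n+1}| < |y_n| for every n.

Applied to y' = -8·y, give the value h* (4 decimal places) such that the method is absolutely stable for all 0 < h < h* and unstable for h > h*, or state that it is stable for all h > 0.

Set f=λy, z=hλ:
  order 3, 3-stage ⇒ R(z)=1+z+z^2/2+z^3/6
  (e.g. R(-0.3)=0.74050, |R|=0.74050)

Solve |R(x)|<1 on ℝ⁻.
x=-0.3: |R|=0.7405
|R(-2.17)|=0.5186 |R(-1.99)|=0.3234 |R(-1.33)|=0.1623
Bisect:
  x_lo=-3.2548 |R|=2.7046  x_hi=-0.2938 |R|=0.7451
  mid=-1.77429 |R|=0.13118 →hi
  mid=-2.51453 |R|=1.00294 →lo
  mid=-2.14441 |R|=0.48868 →hi
  mid=-2.32947 |R|=0.72304 →hi
  mid=-2.42200 |R|=0.85690 →hi
  mid=-2.46827 |R|=0.92835 →hi
  mid=-2.49140 |R|=0.96525 →hi
  mid=-2.50297 |R|=0.98399 →hi
  mid=-2.50875 |R|=0.99344 →hi
  ...
  [-2.51291,-2.51273] ⇒ x*=-2.5127
So |R|<1 on (-2.5127, 0).

(-2.5127,0); λ=-8 ⇒ h* = 0.3141.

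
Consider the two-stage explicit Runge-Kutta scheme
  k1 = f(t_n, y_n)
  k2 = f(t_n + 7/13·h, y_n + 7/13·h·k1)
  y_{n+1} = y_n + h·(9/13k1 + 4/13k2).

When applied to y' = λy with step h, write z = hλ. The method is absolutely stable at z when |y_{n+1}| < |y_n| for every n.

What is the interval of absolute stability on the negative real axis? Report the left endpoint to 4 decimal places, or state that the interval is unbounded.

(-6.0357, 0).

Set f=λy, z=hλ:
  k1=λy_n ⇒ h·k1=z·y_n;  k2=λ(1+7/13z)y_n ⇒ h·k2=z(1+7/13z)y_n
  y_{n+1}/y_n = 1 + 9/13z + 4/13z(1+7/13z) = 1 + z + 28/169z²
  Hence R(z) = 1 + z + 28/169z².

Find x<0 with |R(x)|<1.
x=-0.63: |R|=0.4358
R=1: x+28/169x²=0 ⇒ x=−169/28=-6.0357; min R=1−1/(4·28/169)=-0.5089>−1
Confirm numerically:
  x=-4.686: |R|=0.04789 <1
  x=-3.515: |R|=0.46798 <1
  x=-2.721: |R|=0.49433 <1
  x=-6.555: |R|=1.56396 >1
  x=-6.280: |R|=1.25417 >1
Stable set (-6.0357, 0).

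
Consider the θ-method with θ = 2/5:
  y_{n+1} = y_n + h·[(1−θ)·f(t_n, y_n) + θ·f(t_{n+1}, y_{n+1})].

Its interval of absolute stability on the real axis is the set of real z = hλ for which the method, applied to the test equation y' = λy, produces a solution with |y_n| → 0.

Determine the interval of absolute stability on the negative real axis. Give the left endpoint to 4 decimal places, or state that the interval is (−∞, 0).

With y'=λy (z=hλ):
  y_{n+1} = y_n + z·[3/5·y_n + 2/5·y_{n+1}] ⇒ (1 − 2/5z)y_{n+1} = (1 + 3/5z)y_n
  so R(z) = (1 + 3/5z)/(1 − 2/5z).

Boundary: |R(x)|=1, x<0.
x=-1.66: |R|=0.0024
R=−1: 1+3/5x = −1+2/5x ⇒ -1/5x=2 ⇒ x=2/(-1/5)=-10.0000
Confirm numerically:
  x=-7.989: |R|=0.90414 <1
  x=-5.272: |R|=0.69583 <1
  x=-4.876: |R|=0.65266 <1
  x=-10.470: |R|=1.01812 >1
  x=-10.441: |R|=1.01704 >1
  x=-10.400: |R|=1.01550 >1
Stable set (-10.0000, 0).

z∈(-10.0000,0).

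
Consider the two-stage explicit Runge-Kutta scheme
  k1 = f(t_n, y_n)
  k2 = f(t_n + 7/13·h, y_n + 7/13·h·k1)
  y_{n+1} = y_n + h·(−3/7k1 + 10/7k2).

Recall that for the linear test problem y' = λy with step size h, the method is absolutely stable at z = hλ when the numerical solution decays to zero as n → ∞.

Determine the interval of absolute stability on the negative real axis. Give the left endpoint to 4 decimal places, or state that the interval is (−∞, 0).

On y'=λy, z=hλ:
  k1=λy_n ⇒ h·k1=z·y_n;  k2=λ(1+7/13z)y_n ⇒ h·k2=z(1+7/13z)y_n
  y_{n+1}/y_n = 1 − 3/7z + 10/7z(1+7/13z) = 1 + z + 10/13z²
  ⇒ R(z) = 1 + z + 10/13z².

Need |R(x)|<1, x<0.
x=-0.55: |R|=0.6827
R=1: x+10/13x²=0 ⇒ x=−13/10=-1.3000; min R=1−1/(4·10/13)=0.6750>−1
Confirm numerically:
  x=-0.730: |R|=0.67992 <1
  x=-0.663: |R|=0.67513 <1
  x=-0.651: |R|=0.67500 <1
  x=-1.801: |R|=1.69408 >1
  x=-1.399: |R|=1.10654 >1
  x=-1.346: |R|=1.04763 >1
So |R|<1 on (-1.3000, 0).

z∈(-1.3000,0).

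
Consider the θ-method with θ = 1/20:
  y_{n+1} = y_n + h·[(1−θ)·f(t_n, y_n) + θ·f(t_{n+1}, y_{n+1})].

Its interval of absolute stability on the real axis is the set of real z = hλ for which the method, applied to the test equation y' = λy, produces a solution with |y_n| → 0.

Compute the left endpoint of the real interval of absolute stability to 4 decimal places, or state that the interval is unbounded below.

z* = -2.2222.

With y'=λy (z=hλ):
  y_{n+1} = y_n + z·[19/20·y_n + 1/20·y_{n+1}] ⇒ (1 − 1/20z)y_{n+1} = (1 + 19/20z)y_n
  ⇒ R(z) = (1 + 19/20z)/(1 − 1/20z).

Boundary: |R(x)|=1, x<0.
x=-0.51: |R|=0.5027
R=−1: 1+19/20x = −1+1/20x ⇒ -9/10x=2 ⇒ x=2/(-9/10)=-2.2222
Confirm numerically:
  x=-2.003: |R|=0.82066 <1
  x=-1.702: |R|=0.56852 <1
  x=-1.194: |R|=0.12673 <1
  x=-2.613: |R|=1.31106 >1
  x=-2.529: |R|=1.24511 >1
Interval (-2.2222, 0).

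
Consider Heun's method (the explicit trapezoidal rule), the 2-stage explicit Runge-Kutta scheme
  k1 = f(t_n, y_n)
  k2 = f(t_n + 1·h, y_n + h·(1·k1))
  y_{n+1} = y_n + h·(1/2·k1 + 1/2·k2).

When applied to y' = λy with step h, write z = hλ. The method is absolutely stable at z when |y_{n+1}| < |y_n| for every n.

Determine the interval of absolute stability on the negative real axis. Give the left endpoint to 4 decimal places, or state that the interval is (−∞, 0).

z∈(-2.0000,0).

On y'=λy, z=hλ:
  order 2, 2-stage ⇒ R(z)=1+z+z^2/2
  (e.g. R(-0.64)=0.56480, |R|=0.56480)

Need |R(x)|<1, x<0.
x=-0.64: |R|=0.5648
|R(-2.34)|=1.3978 |R(-2.01)|=1.0100 |R(-1.91)|=0.9140
Bisect:
  x_lo=-2.4874 |R|=1.6062  x_hi=-0.2670 |R|=0.7687
  mid=-1.37721 |R|=0.57114 →hi
  mid=-1.93231 |R|=0.93461 →hi
  mid=-2.20987 |R|=1.23189 →lo
  mid=-2.07109 |R|=1.07362 →lo
  mid=-2.00170 |R|=1.00170 →lo
  mid=-1.96701 |R|=0.96755 →hi
  mid=-1.98436 |R|=0.98448 →hi
  mid=-1.99303 |R|=0.99305 →hi
  mid=-1.99737 |R|=0.99737 →hi
  mid=-1.99953 |R|=0.99953 →hi
  ...
  [-2.00008,-1.99994] ⇒ x*=-2.0000
Interval (-2.0000, 0).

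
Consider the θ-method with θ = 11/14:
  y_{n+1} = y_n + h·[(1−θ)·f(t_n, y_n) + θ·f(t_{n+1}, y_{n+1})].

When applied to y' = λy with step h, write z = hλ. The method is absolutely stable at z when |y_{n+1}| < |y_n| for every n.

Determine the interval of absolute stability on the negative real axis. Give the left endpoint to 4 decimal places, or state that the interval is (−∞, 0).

interval (−∞, 0).

Test eqn y'=λy, z=hλ:
  y_{n+1} = y_n + z·[3/14·y_n + 11/14·y_{n+1}] ⇒ (1 − 11/14z)y_{n+1} = (1 + 3/14z)y_n
  ⇒ R(z) = (1 + 3/14z)/(1 − 11/14z).

Find x<0 with |R(x)|<1.
x=-0.88: |R|=0.4797
x=-2: |R|=0.2222
x=-10: |R|=0.1290
x=-100: |R|=0.2567
θ=11/14≥1/2 ⇒ |1+3/14x|<|1−11/14x| ∀x<0 ⇒ interval (−∞,0).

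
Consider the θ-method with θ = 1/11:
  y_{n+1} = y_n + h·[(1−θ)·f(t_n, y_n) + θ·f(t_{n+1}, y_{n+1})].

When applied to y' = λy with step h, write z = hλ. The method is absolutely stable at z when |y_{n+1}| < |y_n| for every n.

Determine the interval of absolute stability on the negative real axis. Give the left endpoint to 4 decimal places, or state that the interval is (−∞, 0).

(-2.4444, 0).

Test eqn y'=λy, z=hλ:
  y_{n+1} = y_n + z·[10/11·y_n + 1/11·y_{n+1}] ⇒ (1 − 1/11z)y_{n+1} = (1 + 10/11z)y_n
  so R(z) = (1 + 10/11z)/(1 − 1/11z).

Need |R(x)|<1, x<0.
x=-1.53: |R|=0.3432
R=−1: 1+10/11x = −1+1/11x ⇒ -9/11x=2 ⇒ x=2/(-9/11)=-2.4444
Confirm numerically:
  x=-1.456: |R|=0.28581 <1
  x=-1.452: |R|=0.28269 <1
  x=-0.989: |R|=0.09258 <1
  x=-3.007: |R|=1.36146 >1
  x=-2.749: |R|=1.19936 >1
  x=-2.491: |R|=1.03106 >1
Stable set (-2.4444, 0).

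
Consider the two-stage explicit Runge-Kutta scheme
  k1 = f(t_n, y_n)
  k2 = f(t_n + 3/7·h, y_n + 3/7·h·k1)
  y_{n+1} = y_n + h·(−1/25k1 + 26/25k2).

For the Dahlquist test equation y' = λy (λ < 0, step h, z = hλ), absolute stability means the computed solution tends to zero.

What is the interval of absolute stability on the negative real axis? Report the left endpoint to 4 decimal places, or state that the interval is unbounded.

(-2.2436, 0).

Test eqn y'=λy, z=hλ:
  k1=λy_n ⇒ h·k1=z·y_n;  k2=λ(1+3/7z)y_n ⇒ h·k2=z(1+3/7z)y_n
  y_{n+1}/y_n = 1 − 1/25z + 26/25z(1+3/7z) = 1 + z + 78/175z²
  so R(z) = 1 + z + 78/175z².

Find x<0 with |R(x)|<1.
x=-1.52: |R|=0.5098
R=1: x+78/175x²=0 ⇒ x=−175/78=-2.2436; min R=1−1/(4·78/175)=0.4391>−1
Confirm numerically:
  x=-2.083: |R|=0.85090 <1
  x=-1.584: |R|=0.53432 <1
  x=-0.909: |R|=0.45929 <1
  x=-2.724: |R|=1.58328 >1
  x=-2.274: |R|=1.03082 >1
Stable set (-2.2436, 0).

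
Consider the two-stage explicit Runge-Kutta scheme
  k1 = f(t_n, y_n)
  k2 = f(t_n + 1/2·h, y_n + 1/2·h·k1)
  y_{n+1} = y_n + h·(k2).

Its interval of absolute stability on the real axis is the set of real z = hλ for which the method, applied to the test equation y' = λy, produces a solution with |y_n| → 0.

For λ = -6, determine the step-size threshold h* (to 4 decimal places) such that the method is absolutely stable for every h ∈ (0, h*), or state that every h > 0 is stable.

Test eqn y'=λy, z=hλ:
  k1=λy_n ⇒ h·k1=z·y_n;  k2=λ(1+1/2z)y_n ⇒ h·k2=z(1+1/2z)y_n
  y_{n+1}/y_n = 1 + z(1+1/2z) = 1 + z + 1/2z²
  ⇒ R(z) = 1 + z + 1/2z².

Boundary: |R(x)|=1, x<0.
x=-0.85: |R|=0.5112
R=1: x+1/2x²=0 ⇒ x=−2=-2.0000; min R=1−1/(4·1/2)=0.5000>−1
Confirm numerically:
  x=-1.573: |R|=0.66416 <1
  x=-1.331: |R|=0.55478 <1
  x=-1.234: |R|=0.52738 <1
  x=-0.932: |R|=0.50231 <1
  x=-2.363: |R|=1.42888 >1
  x=-2.283: |R|=1.32304 >1
Interval (-2.0000, 0).

(-2.0000,0); λ=-6 ⇒ h* = (2)/6 = 0.3333.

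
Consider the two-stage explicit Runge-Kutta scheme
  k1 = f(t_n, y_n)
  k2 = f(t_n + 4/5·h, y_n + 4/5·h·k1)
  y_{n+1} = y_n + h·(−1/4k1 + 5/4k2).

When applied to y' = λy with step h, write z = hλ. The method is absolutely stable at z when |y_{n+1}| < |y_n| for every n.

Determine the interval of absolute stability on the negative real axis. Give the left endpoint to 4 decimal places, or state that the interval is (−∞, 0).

z∈(-1.0000,0).

On y'=λy, z=hλ:
  k1=λy_n ⇒ h·k1=z·y_n;  k2=λ(1+4/5z)y_n ⇒ h·k2=z(1+4/5z)y_n
  y_{n+1}/y_n = 1 − 1/4z + 5/4z(1+4/5z) = 1 + z + z²
  ⇒ R(z) = 1 + z + z².

Boundary: |R(x)|=1, x<0.
x=-1.58: |R|=1.9164
R=1: x+1x²=0 ⇒ x=−1=-1.0000; min R=1−1/(4·1)=0.7500>−1
Confirm numerically:
  x=-0.949: |R|=0.95160 <1
  x=-0.806: |R|=0.84364 <1
  x=-0.782: |R|=0.82952 <1
  x=-1.567: |R|=1.88849 >1
  x=-1.196: |R|=1.23442 >1
So |R|<1 on (-1.0000, 0).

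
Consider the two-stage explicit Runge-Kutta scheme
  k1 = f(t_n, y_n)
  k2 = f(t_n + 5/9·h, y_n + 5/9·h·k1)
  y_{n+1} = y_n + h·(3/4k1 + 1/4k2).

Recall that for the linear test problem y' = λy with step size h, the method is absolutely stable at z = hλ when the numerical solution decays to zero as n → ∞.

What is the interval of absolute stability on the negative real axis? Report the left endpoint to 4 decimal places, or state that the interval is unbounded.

z∈(-7.2000,0).

On y'=λy, z=hλ:
  k1=λy_n ⇒ h·k1=z·y_n;  k2=λ(1+5/9z)y_n ⇒ h·k2=z(1+5/9z)y_n
  y_{n+1}/y_n = 1 + 3/4z + 1/4z(1+5/9z) = 1 + z + 5/36z²
  ⇒ R(z) = 1 + z + 5/36z².

Boundary: |R(x)|=1, x<0.
x=-1.76: |R|=0.3298
R=1: x+5/36x²=0 ⇒ x=−36/5=-7.2000; min R=1−1/(4·5/36)=-0.8000>−1
Confirm numerically:
  x=-6.290: |R|=0.20501 <1
  x=-6.062: |R|=0.04187 <1
  x=-3.506: |R|=0.79877 <1
  x=-7.685: |R|=1.51767 >1
  x=-7.387: |R|=1.19186 >1
Interval (-7.2000, 0).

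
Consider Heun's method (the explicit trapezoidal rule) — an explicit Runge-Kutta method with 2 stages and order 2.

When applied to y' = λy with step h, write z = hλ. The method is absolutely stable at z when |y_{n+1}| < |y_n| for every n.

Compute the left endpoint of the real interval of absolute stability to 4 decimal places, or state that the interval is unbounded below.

On y'=λy, z=hλ:
  order 2, 2-stage ⇒ R(z)=1+z+z^2/2
  (e.g. R(-1.01)=0.50005, |R|=0.50005)

Boundary: |R(x)|=1, x<0.
x=-1.01: |R|=0.5000
|R(-1.75)|=0.7812 |R(-1.71)|=0.7520 |R(-0.68)|=0.5512
Bisect:
  x_lo=-2.4120 |R|=1.4969  x_hi=-0.2611 |R|=0.7730
  mid=-1.33657 |R|=0.55664 →hi
  mid=-1.87430 |R|=0.88220 →hi
  mid=-2.14316 |R|=1.15341 →lo
  mid=-2.00873 |R|=1.00877 →lo
  mid=-1.94151 |R|=0.94322 →hi
  mid=-1.97512 |R|=0.97543 →hi
  mid=-1.99193 |R|=0.99196 →hi
  ...
  [-2.00006,-1.99993] ⇒ x*=-2.0000
Stable set (-2.0000, 0).

z* = -2.0000.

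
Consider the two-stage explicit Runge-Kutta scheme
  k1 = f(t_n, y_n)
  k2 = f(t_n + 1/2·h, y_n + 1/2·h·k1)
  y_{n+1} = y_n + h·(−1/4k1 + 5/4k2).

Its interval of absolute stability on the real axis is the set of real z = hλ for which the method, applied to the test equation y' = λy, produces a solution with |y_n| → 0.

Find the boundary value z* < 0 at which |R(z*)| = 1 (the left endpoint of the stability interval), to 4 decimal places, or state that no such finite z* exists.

With y'=λy (z=hλ):
  k1=λy_n ⇒ h·k1=z·y_n;  k2=λ(1+1/2z)y_n ⇒ h·k2=z(1+1/2z)y_n
  y_{n+1}/y_n = 1 − 1/4z + 5/4z(1+1/2z) = 1 + z + 5/8z²
  ⇒ R(z) = 1 + z + 5/8z².

Need |R(x)|<1, x<0.
x=-0.77: |R|=0.6006
R=1: x+5/8x²=0 ⇒ x=−8/5=-1.6000; min R=1−1/(4·5/8)=0.6000>−1
Confirm numerically:
  x=-1.454: |R|=0.86732 <1
  x=-1.366: |R|=0.80022 <1
  x=-1.086: |R|=0.65112 <1
  x=-1.039: |R|=0.63570 <1
  x=-1.925: |R|=1.39102 >1
  x=-1.858: |R|=1.29960 >1
  x=-1.712: |R|=1.11984 >1
So |R|<1 on (-1.6000, 0).

z* = -1.6000.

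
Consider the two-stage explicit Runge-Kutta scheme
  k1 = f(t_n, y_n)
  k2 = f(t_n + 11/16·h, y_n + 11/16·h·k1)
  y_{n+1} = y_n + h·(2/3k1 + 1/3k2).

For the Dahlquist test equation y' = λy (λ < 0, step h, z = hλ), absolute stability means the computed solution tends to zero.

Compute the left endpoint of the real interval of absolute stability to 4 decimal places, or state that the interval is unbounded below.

left endpoint -4.3636.

Set f=λy, z=hλ:
  k1=λy_n ⇒ h·k1=z·y_n;  k2=λ(1+11/16z)y_n ⇒ h·k2=z(1+11/16z)y_n
  y_{n+1}/y_n = 1 + 2/3z + 1/3z(1+11/16z) = 1 + z + 11/48z²
  Hence R(z) = 1 + z + 11/48z².

Find x<0 with |R(x)|<1.
x=-1.03: |R|=0.2131
R=1: x+11/48x²=0 ⇒ x=−48/11=-4.3636; min R=1−1/(4·11/48)=-0.0909>−1
Confirm numerically:
  x=-4.320: |R|=0.95680 <1
  x=-3.034: |R|=0.07551 <1
  x=-2.641: |R|=0.04259 <1
  x=-4.817: |R|=1.50047 >1
  x=-4.662: |R|=1.31876 >1
So |R|<1 on (-4.3636, 0).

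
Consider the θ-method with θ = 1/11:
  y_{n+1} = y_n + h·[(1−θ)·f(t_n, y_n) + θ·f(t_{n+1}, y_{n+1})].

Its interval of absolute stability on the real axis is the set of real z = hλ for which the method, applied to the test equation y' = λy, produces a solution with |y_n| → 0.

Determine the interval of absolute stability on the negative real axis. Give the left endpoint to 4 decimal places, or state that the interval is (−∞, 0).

Test eqn y'=λy, z=hλ:
  y_{n+1} = y_n + z·[10/11·y_n + 1/11·y_{n+1}] ⇒ (1 − 1/11z)y_{n+1} = (1 + 10/11z)y_n
  so R(z) = (1 + 10/11z)/(1 − 1/11z).

Find x<0 with |R(x)|<1.
x=-0.83: |R|=0.2282
R=−1: 1+10/11x = −1+1/11x ⇒ -9/11x=2 ⇒ x=2/(-9/11)=-2.4444
Confirm numerically:
  x=-2.072: |R|=0.74357 <1
  x=-1.970: |R|=0.67078 <1
  x=-1.779: |R|=0.53134 <1
  x=-1.223: |R|=0.10063 <1
  x=-2.786: |R|=1.22298 >1
  x=-2.650: |R|=1.13553 >1
  x=-2.639: |R|=1.12838 >1
So |R|<1 on (-2.4444, 0).

(-2.4444, 0).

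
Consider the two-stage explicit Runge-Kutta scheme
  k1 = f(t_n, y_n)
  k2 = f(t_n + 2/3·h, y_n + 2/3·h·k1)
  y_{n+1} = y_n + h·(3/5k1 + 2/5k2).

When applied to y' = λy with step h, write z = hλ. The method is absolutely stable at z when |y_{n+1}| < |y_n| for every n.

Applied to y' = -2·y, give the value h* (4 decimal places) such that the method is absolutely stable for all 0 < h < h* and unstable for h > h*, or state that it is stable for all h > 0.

Set f=λy, z=hλ:
  k1=λy_n ⇒ h·k1=z·y_n;  k2=λ(1+2/3z)y_n ⇒ h·k2=z(1+2/3z)y_n
  y_{n+1}/y_n = 1 + 3/5z + 2/5z(1+2/3z) = 1 + z + 4/15z²
  Hence R(z) = 1 + z + 4/15z².

Boundary: |R(x)|=1, x<0.
x=-1.4: |R|=0.1227
R=1: x+4/15x²=0 ⇒ x=−15/4=-3.7500; min R=1−1/(4·4/15)=0.0625>−1
Confirm numerically:
  x=-3.520: |R|=0.78411 <1
  x=-2.336: |R|=0.11917 <1
  x=-1.897: |R|=0.06263 <1
  x=-4.184: |R|=1.48423 >1
  x=-3.842: |R|=1.09426 >1
Interval (-3.7500, 0).

(-3.7500,0); λ=-2 ⇒ h* = (15/4)/2 = 1.8750.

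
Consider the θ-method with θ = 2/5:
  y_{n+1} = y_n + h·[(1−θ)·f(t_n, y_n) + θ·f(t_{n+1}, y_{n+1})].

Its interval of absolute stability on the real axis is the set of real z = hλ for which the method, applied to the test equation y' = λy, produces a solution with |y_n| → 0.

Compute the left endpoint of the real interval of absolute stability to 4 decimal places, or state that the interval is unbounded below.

With y'=λy (z=hλ):
  y_{n+1} = y_n + z·[3/5·y_n + 2/5·y_{n+1}] ⇒ (1 − 2/5z)y_{n+1} = (1 + 3/5z)y_n
  so R(z) = (1 + 3/5z)/(1 − 2/5z).

Solve |R(x)|<1 on ℝ⁻.
x=-0.92: |R|=0.3275
R=−1: 1+3/5x = −1+2/5x ⇒ -1/5x=2 ⇒ x=2/(-1/5)=-10.0000
Confirm numerically:
  x=-8.109: |R|=0.91088 <1
  x=-5.842: |R|=0.75078 <1
  x=-5.286: |R|=0.69728 <1
  x=-10.483: |R|=1.01860 >1
  x=-10.385: |R|=1.01494 >1
  x=-10.245: |R|=1.00961 >1
Stable set (-10.0000, 0).

z* = -10.0000.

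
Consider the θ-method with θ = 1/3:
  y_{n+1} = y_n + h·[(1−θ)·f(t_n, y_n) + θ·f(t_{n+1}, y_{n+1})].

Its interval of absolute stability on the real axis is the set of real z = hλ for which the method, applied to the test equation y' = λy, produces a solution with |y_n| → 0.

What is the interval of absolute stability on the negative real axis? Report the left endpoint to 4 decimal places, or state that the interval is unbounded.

With y'=λy (z=hλ):
  y_{n+1} = y_n + z·[2/3·y_n + 1/3·y_{n+1}] ⇒ (1 − 1/3z)y_{n+1} = (1 + 2/3z)y_n
  ⇒ R(z) = (1 + 2/3z)/(1 − 1/3z).

Boundary: |R(x)|=1, x<0.
x=-1.08: |R|=0.2059
R=−1: 1+2/3x = −1+1/3x ⇒ -1/3x=2 ⇒ x=2/(-1/3)=-6.0000
Confirm numerically:
  x=-4.617: |R|=0.81843 <1
  x=-2.750: |R|=0.43478 <1
  x=-2.675: |R|=0.41410 <1
  x=-6.321: |R|=1.03444 >1
  x=-6.083: |R|=1.00914 >1
So |R|<1 on (-6.0000, 0).

z∈(-6.0000,0).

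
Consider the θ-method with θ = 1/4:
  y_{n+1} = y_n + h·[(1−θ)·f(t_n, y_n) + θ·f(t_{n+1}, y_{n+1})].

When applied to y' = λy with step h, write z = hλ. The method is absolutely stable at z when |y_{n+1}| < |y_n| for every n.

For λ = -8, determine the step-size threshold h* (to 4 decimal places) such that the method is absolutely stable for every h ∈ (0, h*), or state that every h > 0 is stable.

(-4.0000,0); λ=-8 ⇒ h* = (4)/8 = 0.5000.

Test eqn y'=λy, z=hλ:
  y_{n+1} = y_n + z·[3/4·y_n + 1/4·y_{n+1}] ⇒ (1 − 1/4z)y_{n+1} = (1 + 3/4z)y_n
  ⇒ R(z) = (1 + 3/4z)/(1 − 1/4z).

Solve |R(x)|<1 on ℝ⁻.
x=-1.35: |R|=0.0093
R=−1: 1+3/4x = −1+1/4x ⇒ -1/2x=2 ⇒ x=2/(-1/2)=-4.0000
Confirm numerically:
  x=-3.872: |R|=0.96748 <1
  x=-3.830: |R|=0.95658 <1
  x=-3.465: |R|=0.85666 <1
  x=-1.844: |R|=0.26215 <1
  x=-4.545: |R|=1.12756 >1
  x=-4.526: |R|=1.12339 >1
  x=-4.147: |R|=1.03609 >1
Interval (-4.0000, 0).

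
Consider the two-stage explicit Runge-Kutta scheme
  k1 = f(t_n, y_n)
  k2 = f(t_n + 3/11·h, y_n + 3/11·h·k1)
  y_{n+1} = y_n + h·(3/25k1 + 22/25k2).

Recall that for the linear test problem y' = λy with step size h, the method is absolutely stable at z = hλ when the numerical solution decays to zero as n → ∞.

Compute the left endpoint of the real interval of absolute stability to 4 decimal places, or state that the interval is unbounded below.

Test eqn y'=λy, z=hλ:
  k1=λy_n ⇒ h·k1=z·y_n;  k2=λ(1+3/11z)y_n ⇒ h·k2=z(1+3/11z)y_n
  y_{n+1}/y_n = 1 + 3/25z + 22/25z(1+3/11z) = 1 + z + 6/25z²
  ⇒ R(z) = 1 + z + 6/25z².

Find x<0 with |R(x)|<1.
x=-1.22: |R|=0.1372
R=1: x+6/25x²=0 ⇒ x=−25/6=-4.1667; min R=1−1/(4·6/25)=-0.0417>−1
Confirm numerically:
  x=-3.926: |R|=0.77323 <1
  x=-3.186: |R|=0.25014 <1
  x=-2.236: |R|=0.03607 <1
  x=-4.763: |R|=1.68168 >1
  x=-4.691: |R|=1.59032 >1
So |R|<1 on (-4.1667, 0).

left endpoint -4.1667.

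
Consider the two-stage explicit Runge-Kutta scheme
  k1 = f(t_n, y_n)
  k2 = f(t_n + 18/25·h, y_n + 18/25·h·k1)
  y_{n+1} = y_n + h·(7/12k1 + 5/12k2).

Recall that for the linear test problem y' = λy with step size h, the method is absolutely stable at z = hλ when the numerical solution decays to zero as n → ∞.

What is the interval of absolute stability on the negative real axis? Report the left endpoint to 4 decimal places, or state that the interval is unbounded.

z∈(-3.3333,0).

Test eqn y'=λy, z=hλ:
  k1=λy_n ⇒ h·k1=z·y_n;  k2=λ(1+18/25z)y_n ⇒ h·k2=z(1+18/25z)y_n
  y_{n+1}/y_n = 1 + 7/12z + 5/12z(1+18/25z) = 1 + z + 3/10z²
  Hence R(z) = 1 + z + 3/10z².

Solve |R(x)|<1 on ℝ⁻.
x=-1.13: |R|=0.2531
R=1: x+3/10x²=0 ⇒ x=−10/3=-3.3333; min R=1−1/(4·3/10)=0.1667>−1
Confirm numerically:
  x=-3.300: |R|=0.96700 <1
  x=-2.838: |R|=0.57827 <1
  x=-2.107: |R|=0.22483 <1
  x=-3.928: |R|=1.70076 >1
  x=-3.748: |R|=1.46625 >1
Interval (-3.3333, 0).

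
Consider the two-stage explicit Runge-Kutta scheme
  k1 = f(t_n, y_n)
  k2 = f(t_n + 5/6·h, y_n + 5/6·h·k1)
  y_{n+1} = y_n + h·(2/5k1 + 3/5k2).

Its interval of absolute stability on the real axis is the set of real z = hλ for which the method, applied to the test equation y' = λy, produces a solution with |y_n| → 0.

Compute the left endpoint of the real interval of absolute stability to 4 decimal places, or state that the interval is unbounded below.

Set f=λy, z=hλ:
  k1=λy_n ⇒ h·k1=z·y_n;  k2=λ(1+5/6z)y_n ⇒ h·k2=z(1+5/6z)y_n
  y_{n+1}/y_n = 1 + 2/5z + 3/5z(1+5/6z) = 1 + z + 1/2z²
  R(z) = 1 + z + 1/2z².

Find x<0 with |R(x)|<1.
x=-1.09: |R|=0.5040
R=1: x+1/2x²=0 ⇒ x=−2=-2.0000; min R=1−1/(4·1/2)=0.5000>−1
Confirm numerically:
  x=-1.933: |R|=0.93524 <1
  x=-1.884: |R|=0.89073 <1
  x=-1.373: |R|=0.56956 <1
  x=-1.092: |R|=0.50423 <1
  x=-2.507: |R|=1.63552 >1
  x=-2.495: |R|=1.61751 >1
Stable set (-2.0000, 0).

z* = -2.0000.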